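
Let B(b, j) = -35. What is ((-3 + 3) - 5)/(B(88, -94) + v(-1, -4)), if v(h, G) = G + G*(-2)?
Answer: 5/31 ≈ 0.16129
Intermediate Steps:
v(h, G) = -G (v(h, G) = G - 2*G = -G)
((-3 + 3) - 5)/(B(88, -94) + v(-1, -4)) = ((-3 + 3) - 5)/(-35 - 1*(-4)) = (0 - 5)/(-35 + 4) = -5/(-31) = -1/31*(-5) = 5/31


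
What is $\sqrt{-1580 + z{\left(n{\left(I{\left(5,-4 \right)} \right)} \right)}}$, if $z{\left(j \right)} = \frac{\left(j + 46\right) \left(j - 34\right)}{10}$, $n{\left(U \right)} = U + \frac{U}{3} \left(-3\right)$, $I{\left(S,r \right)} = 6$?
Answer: $\frac{i \sqrt{43410}}{5} \approx 41.67 i$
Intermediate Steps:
$n{\left(U \right)} = 0$ ($n{\left(U \right)} = U + U \frac{1}{3} \left(-3\right) = U + \frac{U}{3} \left(-3\right) = U - U = 0$)
$z{\left(j \right)} = \frac{\left(-34 + j\right) \left(46 + j\right)}{10}$ ($z{\left(j \right)} = \left(46 + j\right) \left(-34 + j\right) \frac{1}{10} = \left(-34 + j\right) \left(46 + j\right) \frac{1}{10} = \frac{\left(-34 + j\right) \left(46 + j\right)}{10}$)
$\sqrt{-1580 + z{\left(n{\left(I{\left(5,-4 \right)} \right)} \right)}} = \sqrt{-1580 + \left(- \frac{782}{5} + \frac{0^{2}}{10} + \frac{6}{5} \cdot 0\right)} = \sqrt{-1580 + \left(- \frac{782}{5} + \frac{1}{10} \cdot 0 + 0\right)} = \sqrt{-1580 + \left(- \frac{782}{5} + 0 + 0\right)} = \sqrt{-1580 - \frac{782}{5}} = \sqrt{- \frac{8682}{5}} = \frac{i \sqrt{43410}}{5}$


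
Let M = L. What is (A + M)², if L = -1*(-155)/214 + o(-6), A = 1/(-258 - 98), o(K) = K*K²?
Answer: 67246379751321/1451000464 ≈ 46345.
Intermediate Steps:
o(K) = K³
A = -1/356 (A = 1/(-356) = -1/356 ≈ -0.0028090)
L = -46069/214 (L = -1*(-155)/214 + (-6)³ = 155*(1/214) - 216 = 155/214 - 216 = -46069/214 ≈ -215.28)
M = -46069/214 ≈ -215.28
(A + M)² = (-1/356 - 46069/214)² = (-8200389/38092)² = 67246379751321/1451000464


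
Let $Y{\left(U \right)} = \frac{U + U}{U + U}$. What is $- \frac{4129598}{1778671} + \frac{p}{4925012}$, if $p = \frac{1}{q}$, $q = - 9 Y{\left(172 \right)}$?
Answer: $- \frac{183044879125255}{78839784171468} \approx -2.3217$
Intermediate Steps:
$Y{\left(U \right)} = 1$ ($Y{\left(U \right)} = \frac{2 U}{2 U} = 2 U \frac{1}{2 U} = 1$)
$q = -9$ ($q = \left(-9\right) 1 = -9$)
$p = - \frac{1}{9}$ ($p = \frac{1}{-9} = - \frac{1}{9} \approx -0.11111$)
$- \frac{4129598}{1778671} + \frac{p}{4925012} = - \frac{4129598}{1778671} - \frac{1}{9 \cdot 4925012} = \left(-4129598\right) \frac{1}{1778671} - \frac{1}{44325108} = - \frac{4129598}{1778671} - \frac{1}{44325108} = - \frac{183044879125255}{78839784171468}$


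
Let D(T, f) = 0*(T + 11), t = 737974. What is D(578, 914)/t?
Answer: 0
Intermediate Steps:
D(T, f) = 0 (D(T, f) = 0*(11 + T) = 0)
D(578, 914)/t = 0/737974 = 0*(1/737974) = 0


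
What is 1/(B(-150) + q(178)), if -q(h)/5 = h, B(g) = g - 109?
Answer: -1/1149 ≈ -0.00087032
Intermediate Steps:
B(g) = -109 + g
q(h) = -5*h
1/(B(-150) + q(178)) = 1/((-109 - 150) - 5*178) = 1/(-259 - 890) = 1/(-1149) = -1/1149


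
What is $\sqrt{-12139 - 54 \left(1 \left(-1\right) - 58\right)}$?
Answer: $i \sqrt{8953} \approx 94.62 i$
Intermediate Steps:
$\sqrt{-12139 - 54 \left(1 \left(-1\right) - 58\right)} = \sqrt{-12139 - 54 \left(-1 - 58\right)} = \sqrt{-12139 - -3186} = \sqrt{-12139 + 3186} = \sqrt{-8953} = i \sqrt{8953}$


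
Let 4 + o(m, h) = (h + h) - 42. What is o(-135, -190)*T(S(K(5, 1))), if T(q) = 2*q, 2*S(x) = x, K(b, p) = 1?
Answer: -426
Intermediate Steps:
S(x) = x/2
o(m, h) = -46 + 2*h (o(m, h) = -4 + ((h + h) - 42) = -4 + (2*h - 42) = -4 + (-42 + 2*h) = -46 + 2*h)
o(-135, -190)*T(S(K(5, 1))) = (-46 + 2*(-190))*(2*((½)*1)) = (-46 - 380)*(2*(½)) = -426*1 = -426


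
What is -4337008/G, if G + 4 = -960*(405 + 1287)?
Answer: 83404/31237 ≈ 2.6700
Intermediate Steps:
G = -1624324 (G = -4 - 960*(405 + 1287) = -4 - 960*1692 = -4 - 1624320 = -1624324)
-4337008/G = -4337008/(-1624324) = -4337008*(-1/1624324) = 83404/31237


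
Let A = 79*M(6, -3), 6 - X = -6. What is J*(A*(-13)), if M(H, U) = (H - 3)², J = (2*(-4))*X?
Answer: 887328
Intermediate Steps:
X = 12 (X = 6 - 1*(-6) = 6 + 6 = 12)
J = -96 (J = (2*(-4))*12 = -8*12 = -96)
M(H, U) = (-3 + H)²
A = 711 (A = 79*(-3 + 6)² = 79*3² = 79*9 = 711)
J*(A*(-13)) = -68256*(-13) = -96*(-9243) = 887328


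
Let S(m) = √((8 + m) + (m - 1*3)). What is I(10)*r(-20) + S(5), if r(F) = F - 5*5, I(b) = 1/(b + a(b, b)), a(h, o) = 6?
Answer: -45/16 + √15 ≈ 1.0605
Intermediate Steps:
S(m) = √(5 + 2*m) (S(m) = √((8 + m) + (m - 3)) = √((8 + m) + (-3 + m)) = √(5 + 2*m))
I(b) = 1/(6 + b) (I(b) = 1/(b + 6) = 1/(6 + b))
r(F) = -25 + F (r(F) = F - 25 = -25 + F)
I(10)*r(-20) + S(5) = (-25 - 20)/(6 + 10) + √(5 + 2*5) = -45/16 + √(5 + 10) = (1/16)*(-45) + √15 = -45/16 + √15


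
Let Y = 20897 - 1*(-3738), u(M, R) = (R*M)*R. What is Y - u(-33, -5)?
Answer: 25460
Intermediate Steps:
u(M, R) = M*R**2 (u(M, R) = (M*R)*R = M*R**2)
Y = 24635 (Y = 20897 + 3738 = 24635)
Y - u(-33, -5) = 24635 - (-33)*(-5)**2 = 24635 - (-33)*25 = 24635 - 1*(-825) = 24635 + 825 = 25460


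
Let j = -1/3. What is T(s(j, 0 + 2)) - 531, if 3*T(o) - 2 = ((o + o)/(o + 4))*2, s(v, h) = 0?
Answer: -1591/3 ≈ -530.33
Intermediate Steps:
j = -⅓ (j = -1*⅓ = -⅓ ≈ -0.33333)
T(o) = ⅔ + 4*o/(3*(4 + o)) (T(o) = ⅔ + (((o + o)/(o + 4))*2)/3 = ⅔ + (((2*o)/(4 + o))*2)/3 = ⅔ + ((2*o/(4 + o))*2)/3 = ⅔ + (4*o/(4 + o))/3 = ⅔ + 4*o/(3*(4 + o)))
T(s(j, 0 + 2)) - 531 = 2*(4 + 3*0)/(3*(4 + 0)) - 531 = (⅔)*(4 + 0)/4 - 531 = (⅔)*(¼)*4 - 531 = ⅔ - 531 = -1591/3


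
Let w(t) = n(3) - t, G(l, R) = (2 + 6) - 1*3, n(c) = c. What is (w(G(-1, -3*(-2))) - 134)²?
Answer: 18496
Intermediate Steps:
G(l, R) = 5 (G(l, R) = 8 - 3 = 5)
w(t) = 3 - t
(w(G(-1, -3*(-2))) - 134)² = ((3 - 1*5) - 134)² = ((3 - 5) - 134)² = (-2 - 134)² = (-136)² = 18496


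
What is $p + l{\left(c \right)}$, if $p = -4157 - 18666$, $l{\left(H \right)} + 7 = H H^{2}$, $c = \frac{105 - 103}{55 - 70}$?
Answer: $- \frac{77051258}{3375} \approx -22830.0$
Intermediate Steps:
$c = - \frac{2}{15}$ ($c = \frac{2}{-15} = 2 \left(- \frac{1}{15}\right) = - \frac{2}{15} \approx -0.13333$)
$l{\left(H \right)} = -7 + H^{3}$ ($l{\left(H \right)} = -7 + H H^{2} = -7 + H^{3}$)
$p = -22823$
$p + l{\left(c \right)} = -22823 - \left(7 - \left(- \frac{2}{15}\right)^{3}\right) = -22823 - \frac{23633}{3375} = - \frac{77051258}{3375}$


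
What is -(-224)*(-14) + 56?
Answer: -3080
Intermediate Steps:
-(-224)*(-14) + 56 = -112*28 + 56 = -3136 + 56 = -3080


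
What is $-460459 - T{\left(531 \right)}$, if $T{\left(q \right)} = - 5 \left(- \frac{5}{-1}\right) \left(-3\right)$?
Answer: $-460534$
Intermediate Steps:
$T{\left(q \right)} = 75$ ($T{\left(q \right)} = - 5 \left(\left(-5\right) \left(-1\right)\right) \left(-3\right) = \left(-5\right) 5 \left(-3\right) = \left(-25\right) \left(-3\right) = 75$)
$-460459 - T{\left(531 \right)} = -460459 - 75 = -460534$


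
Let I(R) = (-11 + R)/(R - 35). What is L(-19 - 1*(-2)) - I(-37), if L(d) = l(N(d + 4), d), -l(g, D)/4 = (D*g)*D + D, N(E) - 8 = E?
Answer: 17542/3 ≈ 5847.3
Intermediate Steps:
N(E) = 8 + E
l(g, D) = -4*D - 4*g*D² (l(g, D) = -4*((D*g)*D + D) = -4*(g*D² + D) = -4*(D + g*D²) = -4*D - 4*g*D²)
L(d) = -4*d*(1 + d*(12 + d)) (L(d) = -4*d*(1 + d*(8 + (d + 4))) = -4*d*(1 + d*(8 + (4 + d))) = -4*d*(1 + d*(12 + d)))
I(R) = (-11 + R)/(-35 + R)
L(-19 - 1*(-2)) - I(-37) = -4*(-19 - 1*(-2))*(1 + (-19 - 1*(-2))*(12 + (-19 - 1*(-2)))) - (-11 - 37)/(-35 - 37) = -4*(-19 + 2)*(1 + (-19 + 2)*(12 + (-19 + 2))) - (-48)/(-72) = -4*(-17)*(1 - 17*(12 - 17)) - (-1)*(-48)/72 = -4*(-17)*(1 - 17*(-5)) - 1*⅔ = -4*(-17)*(1 + 85) - ⅔ = -4*(-17)*86 - ⅔ = 5848 - ⅔ = 17542/3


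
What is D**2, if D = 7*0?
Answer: 0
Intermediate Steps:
D = 0
D**2 = 0**2 = 0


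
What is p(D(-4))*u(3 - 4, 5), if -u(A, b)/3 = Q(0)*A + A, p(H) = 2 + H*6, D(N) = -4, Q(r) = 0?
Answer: -66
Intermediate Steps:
p(H) = 2 + 6*H
u(A, b) = -3*A (u(A, b) = -3*(0*A + A) = -3*(0 + A) = -3*A)
p(D(-4))*u(3 - 4, 5) = (2 + 6*(-4))*(-3*(3 - 4)) = (2 - 24)*(-3*(-1)) = -22*3 = -66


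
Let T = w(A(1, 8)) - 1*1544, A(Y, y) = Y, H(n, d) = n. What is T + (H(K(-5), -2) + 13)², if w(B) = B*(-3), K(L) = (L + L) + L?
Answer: -1543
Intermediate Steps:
K(L) = 3*L (K(L) = 2*L + L = 3*L)
w(B) = -3*B
T = -1547 (T = -3*1 - 1*1544 = -3 - 1544 = -1547)
T + (H(K(-5), -2) + 13)² = -1547 + (3*(-5) + 13)² = -1547 + (-15 + 13)² = -1547 + (-2)² = -1547 + 4 = -1543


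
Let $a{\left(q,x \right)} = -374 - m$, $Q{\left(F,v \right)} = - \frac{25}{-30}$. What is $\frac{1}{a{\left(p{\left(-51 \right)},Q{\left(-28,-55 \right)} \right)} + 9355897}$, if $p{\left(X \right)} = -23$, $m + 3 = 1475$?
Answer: $\frac{1}{9354051} \approx 1.0691 \cdot 10^{-7}$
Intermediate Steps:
$m = 1472$ ($m = -3 + 1475 = 1472$)
$Q{\left(F,v \right)} = \frac{5}{6}$ ($Q{\left(F,v \right)} = \left(-25\right) \left(- \frac{1}{30}\right) = \frac{5}{6}$)
$a{\left(q,x \right)} = -1846$ ($a{\left(q,x \right)} = -374 - 1472 = -1846$)
$\frac{1}{a{\left(p{\left(-51 \right)},Q{\left(-28,-55 \right)} \right)} + 9355897} = \frac{1}{-1846 + 9355897} = \frac{1}{9354051}$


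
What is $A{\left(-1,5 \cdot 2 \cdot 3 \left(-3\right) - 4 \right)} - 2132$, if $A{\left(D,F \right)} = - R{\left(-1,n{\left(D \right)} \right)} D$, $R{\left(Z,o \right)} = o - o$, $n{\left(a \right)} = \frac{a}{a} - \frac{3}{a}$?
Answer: $-2132$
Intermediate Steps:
$n{\left(a \right)} = 1 - \frac{3}{a}$
$R{\left(Z,o \right)} = 0$
$A{\left(D,F \right)} = 0$ ($A{\left(D,F \right)} = \left(-1\right) 0 D = 0 D = 0$)
$A{\left(-1,5 \cdot 2 \cdot 3 \left(-3\right) - 4 \right)} - 2132 = 0 - 2132 = -2132$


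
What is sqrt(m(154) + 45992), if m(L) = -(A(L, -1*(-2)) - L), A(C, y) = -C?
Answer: 10*sqrt(463) ≈ 215.17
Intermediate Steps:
m(L) = 2*L (m(L) = -(-L - L) = -(-2)*L = 2*L)
sqrt(m(154) + 45992) = sqrt(2*154 + 45992) = sqrt(308 + 45992) = sqrt(46300) = 10*sqrt(463)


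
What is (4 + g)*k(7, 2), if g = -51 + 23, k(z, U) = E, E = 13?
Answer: -312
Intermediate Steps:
k(z, U) = 13
g = -28
(4 + g)*k(7, 2) = (4 - 28)*13 = -24*13 = -312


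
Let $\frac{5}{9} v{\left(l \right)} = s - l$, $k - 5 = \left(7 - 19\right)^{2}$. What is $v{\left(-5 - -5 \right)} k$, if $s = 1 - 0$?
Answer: $\frac{1341}{5} \approx 268.2$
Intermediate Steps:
$k = 149$ ($k = 5 + \left(7 - 19\right)^{2} = 5 + \left(-12\right)^{2} = 5 + 144 = 149$)
$s = 1$ ($s = 1 + 0 = 1$)
$v{\left(l \right)} = \frac{9}{5} - \frac{9 l}{5}$ ($v{\left(l \right)} = \frac{9 \left(1 - l\right)}{5} = \frac{9}{5} - \frac{9 l}{5}$)
$v{\left(-5 - -5 \right)} k = \left(\frac{9}{5} - \frac{9 \left(-5 - -5\right)}{5}\right) 149 = \left(\frac{9}{5} - \frac{9 \left(-5 + 5\right)}{5}\right) 149 = \left(\frac{9}{5} - 0\right) 149 = \left(\frac{9}{5} + 0\right) 149 = \frac{9}{5} \cdot 149 = \frac{1341}{5}$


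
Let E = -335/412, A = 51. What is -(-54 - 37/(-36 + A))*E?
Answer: -56749/1236 ≈ -45.913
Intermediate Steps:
E = -335/412 (E = -335*1/412 = -335/412 ≈ -0.81311)
-(-54 - 37/(-36 + A))*E = -(-54 - 37/(-36 + 51))*(-335)/412 = -(-54 - 37/15)*(-335)/412 = -(-847)*(-335)/(15*412) = -1*56749/1236 = -56749/1236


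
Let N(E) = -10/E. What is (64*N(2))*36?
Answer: -11520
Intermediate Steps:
(64*N(2))*36 = (64*(-10/2))*36 = (64*(-10*½))*36 = (64*(-5))*36 = -320*36 = -11520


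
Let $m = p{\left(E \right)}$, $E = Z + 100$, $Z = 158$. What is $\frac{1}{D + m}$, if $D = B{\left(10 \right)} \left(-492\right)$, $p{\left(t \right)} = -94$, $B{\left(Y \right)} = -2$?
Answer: $\frac{1}{890} \approx 0.0011236$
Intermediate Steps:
$E = 258$ ($E = 158 + 100 = 258$)
$D = 984$ ($D = \left(-2\right) \left(-492\right) = 984$)
$m = -94$
$\frac{1}{D + m} = \frac{1}{984 - 94} = \frac{1}{890}$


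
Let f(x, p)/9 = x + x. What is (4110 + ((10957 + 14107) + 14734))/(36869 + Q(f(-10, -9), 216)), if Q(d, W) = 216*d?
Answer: -43908/2011 ≈ -21.834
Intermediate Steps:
f(x, p) = 18*x (f(x, p) = 9*(x + x) = 9*(2*x) = 18*x)
(4110 + ((10957 + 14107) + 14734))/(36869 + Q(f(-10, -9), 216)) = (4110 + ((10957 + 14107) + 14734))/(36869 + 216*(18*(-10))) = (4110 + (25064 + 14734))/(36869 + 216*(-180)) = (4110 + 39798)/(36869 - 38880) = 43908/(-2011) = 43908*(-1/2011) = -43908/2011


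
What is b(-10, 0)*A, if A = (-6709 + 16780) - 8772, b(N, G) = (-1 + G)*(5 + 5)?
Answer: -12990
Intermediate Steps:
b(N, G) = -10 + 10*G (b(N, G) = (-1 + G)*10 = -10 + 10*G)
A = 1299 (A = 10071 - 8772 = 1299)
b(-10, 0)*A = (-10 + 10*0)*1299 = (-10 + 0)*1299 = -10*1299 = -12990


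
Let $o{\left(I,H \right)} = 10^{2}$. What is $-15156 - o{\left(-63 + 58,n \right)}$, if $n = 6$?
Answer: $-15256$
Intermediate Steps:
$o{\left(I,H \right)} = 100$
$-15156 - o{\left(-63 + 58,n \right)} = -15156 - 100 = -15256$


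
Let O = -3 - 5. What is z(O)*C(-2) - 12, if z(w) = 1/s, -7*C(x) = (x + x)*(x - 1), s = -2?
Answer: -78/7 ≈ -11.143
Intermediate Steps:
C(x) = -2*x*(-1 + x)/7 (C(x) = -(x + x)*(x - 1)/7 = -2*x*(-1 + x)/7)
O = -8
z(w) = -1/2 (z(w) = 1/(-2) = -1/2)
z(O)*C(-2) - 12 = -(-2)*(1 - 1*(-2))/7 - 12 = -(-2)*(1 + 2)/7 - 12 = -(-2)*3/7 - 12 = -1/2*(-12/7) - 12 = 6/7 - 12 = -78/7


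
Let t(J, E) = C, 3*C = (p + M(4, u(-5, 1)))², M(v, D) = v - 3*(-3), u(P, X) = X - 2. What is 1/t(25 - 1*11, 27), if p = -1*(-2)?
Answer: 1/75 ≈ 0.013333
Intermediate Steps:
u(P, X) = -2 + X
M(v, D) = 9 + v (M(v, D) = v + 9 = 9 + v)
p = 2
C = 75 (C = (2 + (9 + 4))²/3 = (2 + 13)²/3 = (⅓)*15² = (⅓)*225 = 75)
t(J, E) = 75
1/t(25 - 1*11, 27) = 1/75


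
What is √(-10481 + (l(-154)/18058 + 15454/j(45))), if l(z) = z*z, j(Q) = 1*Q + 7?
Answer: I*√561151567709382/234754 ≈ 100.91*I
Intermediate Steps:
j(Q) = 7 + Q (j(Q) = Q + 7 = 7 + Q)
l(z) = z²
√(-10481 + (l(-154)/18058 + 15454/j(45))) = √(-10481 + ((-154)²/18058 + 15454/(7 + 45))) = √(-10481 + (23716*(1/18058) + 15454/52)) = √(-10481 + (11858/9029 + 15454*(1/52))) = √(-10481 + (11858/9029 + 7727/26)) = √(-10481 + 70075391/234754) = √(-2390381283/234754) = I*√561151567709382/234754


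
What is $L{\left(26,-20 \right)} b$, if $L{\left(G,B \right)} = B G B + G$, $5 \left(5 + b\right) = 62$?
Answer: $\frac{385762}{5} \approx 77152.0$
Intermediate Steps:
$b = \frac{37}{5}$ ($b = -5 + \frac{1}{5} \cdot 62 = -5 + \frac{62}{5} = \frac{37}{5} \approx 7.4$)
$L{\left(G,B \right)} = G + G B^{2}$ ($L{\left(G,B \right)} = G B^{2} + G = G + G B^{2}$)
$L{\left(26,-20 \right)} b = 26 \left(1 + \left(-20\right)^{2}\right) \frac{37}{5} = 26 \left(1 + 400\right) \frac{37}{5} = 26 \cdot 401 \cdot \frac{37}{5} = 10426 \cdot \frac{37}{5} = \frac{385762}{5}$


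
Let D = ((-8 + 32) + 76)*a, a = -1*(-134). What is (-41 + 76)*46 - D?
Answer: -11790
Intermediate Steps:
a = 134
D = 13400 (D = ((-8 + 32) + 76)*134 = (24 + 76)*134 = 100*134 = 13400)
(-41 + 76)*46 - D = (-41 + 76)*46 - 1*13400 = 35*46 - 13400 = 1610 - 13400 = -11790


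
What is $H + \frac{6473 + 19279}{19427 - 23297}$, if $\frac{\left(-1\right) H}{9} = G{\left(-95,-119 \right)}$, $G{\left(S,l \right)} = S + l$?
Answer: $\frac{1237978}{645} \approx 1919.3$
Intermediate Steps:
$H = 1926$ ($H = - 9 \left(-95 - 119\right) = \left(-9\right) \left(-214\right) = 1926$)
$H + \frac{6473 + 19279}{19427 - 23297} = 1926 + \frac{6473 + 19279}{19427 - 23297} = 1926 + \frac{25752}{-3870} = 1926 + 25752 \left(- \frac{1}{3870}\right) = 1926 - \frac{4292}{645} = \frac{1237978}{645}$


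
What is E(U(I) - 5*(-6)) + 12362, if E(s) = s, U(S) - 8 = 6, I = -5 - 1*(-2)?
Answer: 12406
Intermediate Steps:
I = -3 (I = -5 + 2 = -3)
U(S) = 14 (U(S) = 8 + 6 = 14)
E(U(I) - 5*(-6)) + 12362 = (14 - 5*(-6)) + 12362 = (14 + 30) + 12362 = 44 + 12362 = 12406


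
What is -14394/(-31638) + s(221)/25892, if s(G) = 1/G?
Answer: 13727399941/30172802036 ≈ 0.45496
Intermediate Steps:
-14394/(-31638) + s(221)/25892 = -14394/(-31638) + 1/(221*25892) = -14394*(-1/31638) + (1/221)*(1/25892) = 2399/5273 + 1/5722132 = 13727399941/30172802036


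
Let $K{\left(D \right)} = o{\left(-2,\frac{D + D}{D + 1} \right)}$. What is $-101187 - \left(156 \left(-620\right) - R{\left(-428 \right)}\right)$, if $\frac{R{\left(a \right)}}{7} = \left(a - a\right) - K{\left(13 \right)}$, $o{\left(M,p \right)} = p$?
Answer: $-4480$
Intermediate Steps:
$K{\left(D \right)} = \frac{2 D}{1 + D}$ ($K{\left(D \right)} = \frac{D + D}{D + 1} = \frac{2 D}{1 + D}$)
$R{\left(a \right)} = -13$ ($R{\left(a \right)} = 7 \left(\left(a - a\right) - 2 \cdot 13 \frac{1}{1 + 13}\right) = 7 \left(0 - 2 \cdot 13 \cdot \frac{1}{14}\right) = 7 \left(0 - \frac{13}{7}\right) = 7 \left(- \frac{13}{7}\right) = -13$)
$-101187 - \left(156 \left(-620\right) - R{\left(-428 \right)}\right) = -101187 - \left(156 \left(-620\right) - -13\right) = -101187 - \left(-96720 + 13\right) = -101187 - -96707 = -101187 + 96707 = -4480$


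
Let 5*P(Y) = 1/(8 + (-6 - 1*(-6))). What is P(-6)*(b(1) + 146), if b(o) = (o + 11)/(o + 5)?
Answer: 37/10 ≈ 3.7000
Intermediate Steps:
b(o) = (11 + o)/(5 + o)
P(Y) = 1/40 (P(Y) = 1/(5*(8 + (-6 - 1*(-6)))) = 1/(5*(8 + (-6 + 6))) = 1/(5*(8 + 0)) = (⅕)/8 = (⅕)*(⅛) = 1/40)
P(-6)*(b(1) + 146) = ((11 + 1)/(5 + 1) + 146)/40 = (12/6 + 146)/40 = ((⅙)*12 + 146)/40 = (2 + 146)/40 = (1/40)*148 = 37/10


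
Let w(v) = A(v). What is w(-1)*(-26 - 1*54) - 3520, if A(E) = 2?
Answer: -3680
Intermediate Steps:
w(v) = 2
w(-1)*(-26 - 1*54) - 3520 = 2*(-26 - 1*54) - 3520 = 2*(-26 - 54) - 3520 = 2*(-80) - 3520 = -160 - 3520 = -3680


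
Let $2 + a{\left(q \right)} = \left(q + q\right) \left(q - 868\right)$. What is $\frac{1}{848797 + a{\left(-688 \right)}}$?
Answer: $\frac{1}{2989851} \approx 3.3446 \cdot 10^{-7}$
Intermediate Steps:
$a{\left(q \right)} = -2 + 2 q \left(-868 + q\right)$ ($a{\left(q \right)} = -2 + \left(q + q\right) \left(q - 868\right) = -2 + 2 q \left(-868 + q\right)$)
$\frac{1}{848797 + a{\left(-688 \right)}} = \frac{1}{848797 - \left(-1194366 - 946688\right)} = \frac{1}{848797 + \left(-2 + 1194368 + 2 \cdot 473344\right)} = \frac{1}{848797 + \left(-2 + 1194368 + 946688\right)} = \frac{1}{848797 + 2141054} = \frac{1}{2989851}$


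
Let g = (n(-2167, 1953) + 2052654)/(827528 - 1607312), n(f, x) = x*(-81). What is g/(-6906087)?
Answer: 631487/1795085381736 ≈ 3.5179e-7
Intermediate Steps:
n(f, x) = -81*x
g = -631487/259928 (g = (-81*1953 + 2052654)/(827528 - 1607312) = (-158193 + 2052654)/(-779784) = 1894461*(-1/779784) = -631487/259928 ≈ -2.4295)
g/(-6906087) = -631487/259928/(-6906087) = -631487/259928*(-1/6906087) = 631487/1795085381736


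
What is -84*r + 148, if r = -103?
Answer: 8800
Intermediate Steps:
-84*r + 148 = -84*(-103) + 148 = 8652 + 148 = 8800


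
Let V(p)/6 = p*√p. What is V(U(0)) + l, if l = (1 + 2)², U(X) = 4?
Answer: 57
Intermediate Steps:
V(p) = 6*p^(3/2) (V(p) = 6*(p*√p) = 6*p^(3/2))
l = 9 (l = 3² = 9)
V(U(0)) + l = 6*4^(3/2) + 9 = 6*8 + 9 = 48 + 9 = 57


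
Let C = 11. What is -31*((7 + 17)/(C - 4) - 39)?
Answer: 7719/7 ≈ 1102.7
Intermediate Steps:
-31*((7 + 17)/(C - 4) - 39) = -31*((7 + 17)/(11 - 4) - 39) = -31*(24/7 - 39) = -31*(-249/7) = 7719/7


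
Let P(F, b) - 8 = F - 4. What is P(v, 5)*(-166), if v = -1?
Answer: -498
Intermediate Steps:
P(F, b) = 4 + F (P(F, b) = 8 + (F - 4) = 8 + (-4 + F) = 4 + F)
P(v, 5)*(-166) = (4 - 1)*(-166) = 3*(-166) = -498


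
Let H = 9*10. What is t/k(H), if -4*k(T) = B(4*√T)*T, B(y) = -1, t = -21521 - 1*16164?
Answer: -15074/9 ≈ -1674.9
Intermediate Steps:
t = -37685 (t = -21521 - 16164 = -37685)
H = 90
k(T) = T/4 (k(T) = -(-1)*T/4 = T/4)
t/k(H) = -37685/((¼)*90) = -37685/45/2 = -37685*2/45 = -15074/9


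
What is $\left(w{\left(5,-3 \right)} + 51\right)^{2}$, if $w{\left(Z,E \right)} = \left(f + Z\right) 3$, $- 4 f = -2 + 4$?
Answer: $\frac{16641}{4} \approx 4160.3$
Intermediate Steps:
$f = - \frac{1}{2}$ ($f = - \frac{-2 + 4}{4} = \left(- \frac{1}{4}\right) 2 = - \frac{1}{2} \approx -0.5$)
$w{\left(Z,E \right)} = - \frac{3}{2} + 3 Z$ ($w{\left(Z,E \right)} = \left(- \frac{1}{2} + Z\right) 3 = - \frac{3}{2} + 3 Z$)
$\left(w{\left(5,-3 \right)} + 51\right)^{2} = \left(\left(- \frac{3}{2} + 3 \cdot 5\right) + 51\right)^{2} = \left(\left(- \frac{3}{2} + 15\right) + 51\right)^{2} = \left(\frac{27}{2} + 51\right)^{2} = \left(\frac{129}{2}\right)^{2} = \frac{16641}{4}$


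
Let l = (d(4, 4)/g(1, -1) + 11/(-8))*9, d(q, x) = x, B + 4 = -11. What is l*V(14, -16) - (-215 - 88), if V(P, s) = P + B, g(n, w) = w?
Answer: 2811/8 ≈ 351.38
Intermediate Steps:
B = -15 (B = -4 - 11 = -15)
V(P, s) = -15 + P (V(P, s) = P - 15 = -15 + P)
l = -387/8 (l = (4/(-1) + 11/(-8))*9 = (4*(-1) + 11*(-1/8))*9 = (-4 - 11/8)*9 = -43/8*9 = -387/8 ≈ -48.375)
l*V(14, -16) - (-215 - 88) = -387*(-15 + 14)/8 - (-215 - 88) = -387/8*(-1) - 1*(-303) = 387/8 + 303 = 2811/8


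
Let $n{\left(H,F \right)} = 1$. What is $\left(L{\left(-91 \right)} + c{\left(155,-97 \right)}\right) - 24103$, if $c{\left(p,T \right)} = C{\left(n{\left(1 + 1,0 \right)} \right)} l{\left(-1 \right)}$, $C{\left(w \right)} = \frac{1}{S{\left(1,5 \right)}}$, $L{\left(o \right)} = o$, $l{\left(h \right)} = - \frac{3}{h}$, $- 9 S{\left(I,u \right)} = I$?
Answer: $-24221$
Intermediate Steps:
$S{\left(I,u \right)} = - \frac{I}{9}$
$C{\left(w \right)} = -9$ ($C{\left(w \right)} = \frac{1}{\left(- \frac{1}{9}\right) 1} = \frac{1}{- \frac{1}{9}} = -9$)
$c{\left(p,T \right)} = -27$ ($c{\left(p,T \right)} = - 9 \left(- \frac{3}{-1}\right) = - 9 \left(\left(-3\right) \left(-1\right)\right) = \left(-9\right) 3 = -27$)
$\left(L{\left(-91 \right)} + c{\left(155,-97 \right)}\right) - 24103 = \left(-91 - 27\right) - 24103 = -118 - 24103 = -24221$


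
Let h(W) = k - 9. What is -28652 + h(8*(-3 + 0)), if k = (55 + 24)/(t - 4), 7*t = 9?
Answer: -545112/19 ≈ -28690.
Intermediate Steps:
t = 9/7 (t = (⅐)*9 = 9/7 ≈ 1.2857)
k = -553/19 (k = (55 + 24)/(9/7 - 4) = 79/(-19/7) = 79*(-7/19) = -553/19 ≈ -29.105)
h(W) = -724/19 (h(W) = -553/19 - 9 = -724/19)
-28652 + h(8*(-3 + 0)) = -28652 - 724/19 = -545112/19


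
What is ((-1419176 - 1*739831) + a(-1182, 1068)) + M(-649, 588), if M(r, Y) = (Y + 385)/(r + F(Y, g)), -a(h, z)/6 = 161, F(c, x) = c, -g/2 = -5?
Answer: -131759326/61 ≈ -2.1600e+6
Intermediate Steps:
g = 10 (g = -2*(-5) = 10)
a(h, z) = -966 (a(h, z) = -6*161 = -966)
M(r, Y) = (385 + Y)/(Y + r) (M(r, Y) = (Y + 385)/(r + Y) = (385 + Y)/(Y + r))
((-1419176 - 1*739831) + a(-1182, 1068)) + M(-649, 588) = ((-1419176 - 1*739831) - 966) + (385 + 588)/(588 - 649) = ((-1419176 - 739831) - 966) + 973/(-61) = (-2159007 - 966) - 1/61*973 = -2159973 - 973/61 = -131759326/61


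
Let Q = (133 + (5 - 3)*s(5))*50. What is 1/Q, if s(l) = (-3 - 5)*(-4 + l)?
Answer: 1/5850 ≈ 0.00017094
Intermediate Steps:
s(l) = 32 - 8*l (s(l) = -8*(-4 + l) = 32 - 8*l)
Q = 5850 (Q = (133 + (5 - 3)*(32 - 8*5))*50 = (133 + 2*(32 - 40))*50 = (133 + 2*(-8))*50 = (133 - 16)*50 = 117*50 = 5850)
1/Q = 1/5850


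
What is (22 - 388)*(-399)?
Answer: 146034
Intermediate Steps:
(22 - 388)*(-399) = -366*(-399) = 146034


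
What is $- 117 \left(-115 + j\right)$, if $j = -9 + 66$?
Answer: $6786$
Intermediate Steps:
$j = 57$
$- 117 \left(-115 + j\right) = - 117 \left(-115 + 57\right) = \left(-117\right) \left(-58\right) = 6786$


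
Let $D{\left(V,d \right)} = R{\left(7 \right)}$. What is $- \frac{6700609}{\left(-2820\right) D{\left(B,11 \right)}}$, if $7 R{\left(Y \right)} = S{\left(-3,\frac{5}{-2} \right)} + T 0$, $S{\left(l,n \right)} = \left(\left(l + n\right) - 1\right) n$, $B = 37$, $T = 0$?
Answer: $\frac{46904263}{45825} \approx 1023.6$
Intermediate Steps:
$S{\left(l,n \right)} = n \left(-1 + l + n\right)$ ($S{\left(l,n \right)} = \left(-1 + l + n\right) n = n \left(-1 + l + n\right)$)
$R{\left(Y \right)} = \frac{65}{28}$ ($R{\left(Y \right)} = \frac{\frac{5}{-2} \left(-1 - 3 + \frac{5}{-2}\right) + 0 \cdot 0}{7} = \frac{5 \left(- \frac{1}{2}\right) \left(-1 - 3 + 5 \left(- \frac{1}{2}\right)\right) + 0}{7} = \frac{- \frac{5 \left(-1 - 3 - \frac{5}{2}\right)}{2} + 0}{7} = \frac{\left(- \frac{5}{2}\right) \left(- \frac{13}{2}\right) + 0}{7} = \frac{\frac{65}{4} + 0}{7} = \frac{1}{7} \cdot \frac{65}{4} = \frac{65}{28}$)
$D{\left(V,d \right)} = \frac{65}{28}$
$- \frac{6700609}{\left(-2820\right) D{\left(B,11 \right)}} = - \frac{6700609}{\left(-2820\right) \frac{65}{28}} = - \frac{6700609}{- \frac{45825}{7}} = \left(-6700609\right) \left(- \frac{7}{45825}\right) = \frac{46904263}{45825}$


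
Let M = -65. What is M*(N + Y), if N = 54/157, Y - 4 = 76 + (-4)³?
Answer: -166790/157 ≈ -1062.4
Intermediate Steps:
Y = 16 (Y = 4 + (76 + (-4)³) = 4 + (76 - 64) = 4 + 12 = 16)
N = 54/157 (N = 54*(1/157) = 54/157 ≈ 0.34395)
M*(N + Y) = -65*(54/157 + 16) = -65*2566/157 = -166790/157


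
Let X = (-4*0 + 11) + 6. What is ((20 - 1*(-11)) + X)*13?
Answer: 624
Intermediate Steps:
X = 17 (X = (0 + 11) + 6 = 11 + 6 = 17)
((20 - 1*(-11)) + X)*13 = ((20 - 1*(-11)) + 17)*13 = ((20 + 11) + 17)*13 = (31 + 17)*13 = 48*13 = 624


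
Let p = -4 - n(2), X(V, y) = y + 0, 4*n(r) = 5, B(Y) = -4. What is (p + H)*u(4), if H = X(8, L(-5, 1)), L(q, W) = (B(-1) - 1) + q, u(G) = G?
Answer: -61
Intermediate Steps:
n(r) = 5/4 (n(r) = (¼)*5 = 5/4)
L(q, W) = -5 + q (L(q, W) = (-4 - 1) + q = -5 + q)
X(V, y) = y
H = -10 (H = -5 - 5 = -10)
p = -21/4 (p = -4 - 1*5/4 = -4 - 5/4 = -21/4 ≈ -5.2500)
(p + H)*u(4) = (-21/4 - 10)*4 = -61/4*4 = -61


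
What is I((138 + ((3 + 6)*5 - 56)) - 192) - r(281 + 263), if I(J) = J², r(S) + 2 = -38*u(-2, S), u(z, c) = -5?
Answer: 4037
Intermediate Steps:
r(S) = 188 (r(S) = -2 - 38*(-5) = -2 + 190 = 188)
I((138 + ((3 + 6)*5 - 56)) - 192) - r(281 + 263) = ((138 + ((3 + 6)*5 - 56)) - 192)² - 1*188 = ((138 + (9*5 - 56)) - 192)² - 188 = ((138 + (45 - 56)) - 192)² - 188 = ((138 - 11) - 192)² - 188 = (127 - 192)² - 188 = (-65)² - 188 = 4225 - 188 = 4037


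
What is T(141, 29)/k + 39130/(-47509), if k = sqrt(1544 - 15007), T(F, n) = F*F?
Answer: -5590/6787 - 19881*I*sqrt(13463)/13463 ≈ -0.82363 - 171.34*I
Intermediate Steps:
T(F, n) = F**2
k = I*sqrt(13463) (k = sqrt(-13463) = I*sqrt(13463) ≈ 116.03*I)
T(141, 29)/k + 39130/(-47509) = 141**2/((I*sqrt(13463))) + 39130/(-47509) = 19881*(-I*sqrt(13463)/13463) + 39130*(-1/47509) = -19881*I*sqrt(13463)/13463 - 5590/6787 = -5590/6787 - 19881*I*sqrt(13463)/13463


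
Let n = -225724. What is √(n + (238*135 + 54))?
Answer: 2*I*√48385 ≈ 439.93*I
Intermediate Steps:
√(n + (238*135 + 54)) = √(-225724 + (238*135 + 54)) = √(-225724 + (32130 + 54)) = √(-225724 + 32184) = √(-193540) = 2*I*√48385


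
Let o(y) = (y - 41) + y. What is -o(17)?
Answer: 7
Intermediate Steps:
o(y) = -41 + 2*y (o(y) = (-41 + y) + y = -41 + 2*y)
-o(17) = -(-41 + 2*17) = -(-41 + 34) = -1*(-7) = 7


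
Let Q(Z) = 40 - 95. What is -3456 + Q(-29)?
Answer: -3511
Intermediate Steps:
Q(Z) = -55
-3456 + Q(-29) = -3456 - 55 = -3511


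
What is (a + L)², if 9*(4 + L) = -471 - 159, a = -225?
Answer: 89401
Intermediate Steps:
L = -74 (L = -4 + (-471 - 159)/9 = -4 + (⅑)*(-630) = -4 - 70 = -74)
(a + L)² = (-225 - 74)² = (-299)² = 89401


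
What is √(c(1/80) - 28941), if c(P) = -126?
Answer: I*√29067 ≈ 170.49*I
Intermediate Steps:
√(c(1/80) - 28941) = √(-126 - 28941) = √(-29067) = I*√29067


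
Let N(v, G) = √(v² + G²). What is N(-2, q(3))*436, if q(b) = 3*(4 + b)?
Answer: 436*√445 ≈ 9197.4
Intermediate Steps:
q(b) = 12 + 3*b
N(v, G) = √(G² + v²)
N(-2, q(3))*436 = √((12 + 3*3)² + (-2)²)*436 = √((12 + 9)² + 4)*436 = √(21² + 4)*436 = √(441 + 4)*436 = √445*436 = 436*√445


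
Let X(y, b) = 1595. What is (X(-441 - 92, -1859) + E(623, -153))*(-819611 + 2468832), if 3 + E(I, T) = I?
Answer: 3653024515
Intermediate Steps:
E(I, T) = -3 + I
(X(-441 - 92, -1859) + E(623, -153))*(-819611 + 2468832) = (1595 + (-3 + 623))*(-819611 + 2468832) = (1595 + 620)*1649221 = 2215*1649221 = 3653024515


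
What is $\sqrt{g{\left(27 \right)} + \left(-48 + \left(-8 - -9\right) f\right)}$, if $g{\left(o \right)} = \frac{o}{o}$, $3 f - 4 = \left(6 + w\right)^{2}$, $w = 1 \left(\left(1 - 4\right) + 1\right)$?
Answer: $\frac{11 i \sqrt{3}}{3} \approx 6.3509 i$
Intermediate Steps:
$w = -2$ ($w = 1 \left(\left(1 - 4\right) + 1\right) = 1 \left(-3 + 1\right) = 1 \left(-2\right) = -2$)
$f = \frac{20}{3}$ ($f = \frac{4}{3} + \frac{\left(6 - 2\right)^{2}}{3} = \frac{4}{3} + \frac{4^{2}}{3} = \frac{4}{3} + \frac{1}{3} \cdot 16 = \frac{4}{3} + \frac{16}{3} = \frac{20}{3} \approx 6.6667$)
$g{\left(o \right)} = 1$
$\sqrt{g{\left(27 \right)} + \left(-48 + \left(-8 - -9\right) f\right)} = \sqrt{1 - \left(48 - \left(-8 - -9\right) \frac{20}{3}\right)} = \sqrt{1 - \left(48 - \left(-8 + 9\right) \frac{20}{3}\right)} = \sqrt{1 + \left(-48 + 1 \cdot \frac{20}{3}\right)} = \sqrt{1 + \left(-48 + \frac{20}{3}\right)} = \sqrt{1 - \frac{124}{3}} = \sqrt{- \frac{121}{3}} = \frac{11 i \sqrt{3}}{3}$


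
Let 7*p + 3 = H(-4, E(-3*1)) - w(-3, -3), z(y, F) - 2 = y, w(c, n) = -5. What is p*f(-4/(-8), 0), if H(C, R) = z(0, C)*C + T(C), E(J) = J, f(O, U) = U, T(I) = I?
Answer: 0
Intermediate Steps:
z(y, F) = 2 + y
H(C, R) = 3*C (H(C, R) = (2 + 0)*C + C = 2*C + C = 3*C)
p = -10/7 (p = -3/7 + (3*(-4) - 1*(-5))/7 = -3/7 + (-12 + 5)/7 = -3/7 + (1/7)*(-7) = -3/7 - 1 = -10/7 ≈ -1.4286)
p*f(-4/(-8), 0) = -10/7*0 = 0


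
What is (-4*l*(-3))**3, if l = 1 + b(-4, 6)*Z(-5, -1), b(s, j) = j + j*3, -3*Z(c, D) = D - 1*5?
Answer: 203297472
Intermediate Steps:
Z(c, D) = 5/3 - D/3 (Z(c, D) = -(D - 1*5)/3 = -(D - 5)/3 = -(-5 + D)/3 = 5/3 - D/3)
b(s, j) = 4*j (b(s, j) = j + 3*j = 4*j)
l = 49 (l = 1 + (4*6)*(5/3 - 1/3*(-1)) = 1 + 24*(5/3 + 1/3) = 1 + 24*2 = 1 + 48 = 49)
(-4*l*(-3))**3 = (-4*49*(-3))**3 = (-196*(-3))**3 = 588**3 = 203297472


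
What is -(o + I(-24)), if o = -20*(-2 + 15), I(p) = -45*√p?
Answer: 260 + 90*I*√6 ≈ 260.0 + 220.45*I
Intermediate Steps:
o = -260 (o = -20*13 = -260)
-(o + I(-24)) = -(-260 - 90*I*√6) = 260 + 90*I*√6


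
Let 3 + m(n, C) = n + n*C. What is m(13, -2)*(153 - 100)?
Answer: -848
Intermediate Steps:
m(n, C) = -3 + n + C*n (m(n, C) = -3 + (n + n*C) = -3 + (n + C*n) = -3 + n + C*n)
m(13, -2)*(153 - 100) = (-3 + 13 - 2*13)*(153 - 100) = (-3 + 13 - 26)*53 = -16*53 = -848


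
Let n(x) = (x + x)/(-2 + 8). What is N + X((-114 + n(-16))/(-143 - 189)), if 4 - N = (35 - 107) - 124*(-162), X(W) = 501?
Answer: -19511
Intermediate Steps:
n(x) = x/3 (n(x) = (2*x)/6 = (2*x)*(1/6) = x/3)
N = -20012 (N = 4 - ((35 - 107) - 124*(-162)) = 4 - (-72 + 20088) = 4 - 1*20016 = 4 - 20016 = -20012)
N + X((-114 + n(-16))/(-143 - 189)) = -20012 + 501 = -19511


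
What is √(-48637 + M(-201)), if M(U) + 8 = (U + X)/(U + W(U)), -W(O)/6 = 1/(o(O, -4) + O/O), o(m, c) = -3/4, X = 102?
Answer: I*√1216114/5 ≈ 220.56*I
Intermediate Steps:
o(m, c) = -¾ (o(m, c) = -3*¼ = -¾)
W(O) = -24 (W(O) = -6/(-¾ + O/O) = -6/(-¾ + 1) = -6/¼ = -6*4 = -24)
M(U) = -8 + (102 + U)/(-24 + U) (M(U) = -8 + (U + 102)/(U - 24) = -8 + (102 + U)/(-24 + U))
√(-48637 + M(-201)) = √(-48637 + 7*(42 - 1*(-201))/(-24 - 201)) = √(-48637 + 7*(42 + 201)/(-225)) = √(-48637 + 7*(-1/225)*243) = √(-48637 - 189/25) = √(-1216114/25) = I*√1216114/5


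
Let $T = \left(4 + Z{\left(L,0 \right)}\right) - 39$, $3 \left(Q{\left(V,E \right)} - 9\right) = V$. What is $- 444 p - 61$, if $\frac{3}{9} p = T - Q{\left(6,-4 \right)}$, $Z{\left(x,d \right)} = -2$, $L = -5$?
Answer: $63875$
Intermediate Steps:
$Q{\left(V,E \right)} = 9 + \frac{V}{3}$
$T = -37$ ($T = \left(4 - 2\right) - 39 = 2 - 39 = -37$)
$p = -144$ ($p = 3 \left(-37 - \left(9 + \frac{1}{3} \cdot 6\right)\right) = 3 \left(-37 - \left(9 + 2\right)\right) = 3 \left(-37 - 11\right) = 3 \left(-48\right) = -144$)
$- 444 p - 61 = \left(-444\right) \left(-144\right) - 61 = 63936 - 61 = 63875$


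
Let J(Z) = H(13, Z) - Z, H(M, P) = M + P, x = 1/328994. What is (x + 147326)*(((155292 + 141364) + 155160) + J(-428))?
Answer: 21899866998062305/328994 ≈ 6.6566e+10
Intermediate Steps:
x = 1/328994 ≈ 3.0396e-6
J(Z) = 13 (J(Z) = (13 + Z) - Z = 13)
(x + 147326)*(((155292 + 141364) + 155160) + J(-428)) = (1/328994 + 147326)*(((155292 + 141364) + 155160) + 13) = 48469370045*((296656 + 155160) + 13)/328994 = 48469370045*(451816 + 13)/328994 = (48469370045/328994)*451829 = 21899866998062305/328994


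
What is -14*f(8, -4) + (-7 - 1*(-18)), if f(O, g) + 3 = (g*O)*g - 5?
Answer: -1669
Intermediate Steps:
f(O, g) = -8 + O*g² (f(O, g) = -3 + ((g*O)*g - 5) = -3 + ((O*g)*g - 5) = -3 + (O*g² - 5) = -3 + (-5 + O*g²) = -8 + O*g²)
-14*f(8, -4) + (-7 - 1*(-18)) = -14*(-8 + 8*(-4)²) + (-7 - 1*(-18)) = -14*(-8 + 8*16) + (-7 + 18) = -14*(-8 + 128) + 11 = -14*120 + 11 = -1680 + 11 = -1669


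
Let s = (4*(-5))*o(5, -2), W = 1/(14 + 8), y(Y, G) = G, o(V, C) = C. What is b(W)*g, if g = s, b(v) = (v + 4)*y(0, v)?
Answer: 890/121 ≈ 7.3554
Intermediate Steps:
W = 1/22 ≈ 0.045455
b(v) = v*(4 + v) (b(v) = (v + 4)*v = (4 + v)*v = v*(4 + v))
s = 40 (s = (4*(-5))*(-2) = -20*(-2) = 40)
g = 40
b(W)*g = ((4 + 1/22)/22)*40 = ((1/22)*(89/22))*40 = (89/484)*40 = 890/121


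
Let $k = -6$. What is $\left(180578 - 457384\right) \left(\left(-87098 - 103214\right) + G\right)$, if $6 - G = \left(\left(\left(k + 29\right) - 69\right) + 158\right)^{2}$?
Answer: $56150097100$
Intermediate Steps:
$G = -12538$ ($G = 6 - \left(\left(\left(-6 + 29\right) - 69\right) + 158\right)^{2} = 6 - \left(\left(23 - 69\right) + 158\right)^{2} = 6 - \left(-46 + 158\right)^{2} = 6 - 112^{2} = 6 - 12544 = -12538$)
$\left(180578 - 457384\right) \left(\left(-87098 - 103214\right) + G\right) = \left(180578 - 457384\right) \left(\left(-87098 - 103214\right) - 12538\right) = - 276806 \left(\left(-87098 - 103214\right) - 12538\right) = - 276806 \left(-190312 - 12538\right) = \left(-276806\right) \left(-202850\right) = 56150097100$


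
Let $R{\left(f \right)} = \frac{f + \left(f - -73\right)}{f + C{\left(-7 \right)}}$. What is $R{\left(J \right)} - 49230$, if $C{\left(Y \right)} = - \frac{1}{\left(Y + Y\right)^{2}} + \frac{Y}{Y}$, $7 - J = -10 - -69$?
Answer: $- \frac{492146234}{9997} \approx -49229.0$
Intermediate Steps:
$J = -52$ ($J = 7 - \left(-10 - -69\right) = 7 - \left(-10 + 69\right) = 7 - 59 = -52$)
$C{\left(Y \right)} = 1 - \frac{1}{4 Y^{2}}$ ($C{\left(Y \right)} = - \frac{1}{\left(2 Y\right)^{2}} + 1 = - \frac{1}{4 Y^{2}} + 1 = 1 - \frac{1}{4 Y^{2}}$)
$R{\left(f \right)} = \frac{73 + 2 f}{\frac{195}{196} + f}$ ($R{\left(f \right)} = \frac{f + \left(f - -73\right)}{f + \left(1 - \frac{1}{4 \cdot 49}\right)} = \frac{f + \left(f + 73\right)}{f + \left(1 - \frac{1}{196}\right)} = \frac{f + \left(73 + f\right)}{f + \left(1 - \frac{1}{196}\right)} = \frac{73 + 2 f}{f + \frac{195}{196}} = \frac{73 + 2 f}{\frac{195}{196} + f}$)
$R{\left(J \right)} - 49230 = \frac{196 \left(73 + 2 \left(-52\right)\right)}{195 + 196 \left(-52\right)} - 49230 = \frac{196 \left(73 - 104\right)}{195 - 10192} - 49230 = 196 \frac{1}{-9997} \left(-31\right) - 49230 = 196 \left(- \frac{1}{9997}\right) \left(-31\right) - 49230 = \frac{6076}{9997} - 49230 = - \frac{492146234}{9997}$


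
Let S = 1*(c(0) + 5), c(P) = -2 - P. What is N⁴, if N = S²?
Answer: 6561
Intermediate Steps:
S = 3 (S = 1*((-2 - 1*0) + 5) = 1*((-2 + 0) + 5) = 1*(-2 + 5) = 1*3 = 3)
N = 9 (N = 3² = 9)
N⁴ = 9⁴ = 6561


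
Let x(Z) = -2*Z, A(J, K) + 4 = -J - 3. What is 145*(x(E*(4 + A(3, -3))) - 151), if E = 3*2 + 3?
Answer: -6235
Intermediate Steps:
A(J, K) = -7 - J (A(J, K) = -4 + (-J - 3) = -4 + (-3 - J) = -7 - J)
E = 9 (E = 6 + 3 = 9)
145*(x(E*(4 + A(3, -3))) - 151) = 145*(-18*(4 + (-7 - 1*3)) - 151) = 145*(-18*(4 + (-7 - 3)) - 151) = 145*(-18*(4 - 10) - 151) = 145*(-18*(-6) - 151) = 145*(-2*(-54) - 151) = 145*(108 - 151) = 145*(-43) = -6235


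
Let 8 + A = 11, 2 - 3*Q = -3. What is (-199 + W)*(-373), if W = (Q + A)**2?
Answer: 594935/9 ≈ 66104.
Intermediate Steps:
Q = 5/3 (Q = 2/3 - 1/3*(-3) = 2/3 + 1 = 5/3 ≈ 1.6667)
A = 3 (A = -8 + 11 = 3)
W = 196/9 (W = (5/3 + 3)**2 = (14/3)**2 = 196/9 ≈ 21.778)
(-199 + W)*(-373) = (-199 + 196/9)*(-373) = -1595/9*(-373) = 594935/9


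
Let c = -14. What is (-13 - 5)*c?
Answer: 252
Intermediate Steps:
(-13 - 5)*c = (-13 - 5)*(-14) = -18*(-14) = 252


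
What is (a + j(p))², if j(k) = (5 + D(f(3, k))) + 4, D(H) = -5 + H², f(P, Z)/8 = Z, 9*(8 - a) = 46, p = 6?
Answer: 432556804/81 ≈ 5.3402e+6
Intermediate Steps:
a = 26/9 (a = 8 - ⅑*46 = 8 - 46/9 = 26/9 ≈ 2.8889)
f(P, Z) = 8*Z
j(k) = 4 + 64*k² (j(k) = (5 + (-5 + (8*k)²)) + 4 = (5 + (-5 + 64*k²)) + 4 = 64*k² + 4 = 4 + 64*k²)
(a + j(p))² = (26/9 + (4 + 64*6²))² = (26/9 + (4 + 64*36))² = (26/9 + (4 + 2304))² = (26/9 + 2308)² = (20798/9)² = 432556804/81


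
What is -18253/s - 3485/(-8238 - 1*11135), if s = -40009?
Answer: 493046734/775094357 ≈ 0.63611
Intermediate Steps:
-18253/s - 3485/(-8238 - 1*11135) = -18253/(-40009) - 3485/(-8238 - 1*11135) = -18253*(-1/40009) - 3485/(-8238 - 11135) = 18253/40009 - 3485/(-19373) = 18253/40009 - 3485*(-1/19373) = 18253/40009 + 3485/19373 = 493046734/775094357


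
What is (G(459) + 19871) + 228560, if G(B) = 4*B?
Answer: 250267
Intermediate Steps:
(G(459) + 19871) + 228560 = (4*459 + 19871) + 228560 = (1836 + 19871) + 228560 = 21707 + 228560 = 250267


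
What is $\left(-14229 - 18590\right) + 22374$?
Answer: $-10445$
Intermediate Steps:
$\left(-14229 - 18590\right) + 22374 = -32819 + 22374 = -10445$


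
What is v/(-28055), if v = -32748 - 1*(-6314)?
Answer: 26434/28055 ≈ 0.94222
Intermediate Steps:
v = -26434 (v = -32748 + 6314 = -26434)
v/(-28055) = -26434/(-28055) = -26434*(-1/28055) = 26434/28055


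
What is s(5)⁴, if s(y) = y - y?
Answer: 0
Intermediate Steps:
s(y) = 0
s(5)⁴ = 0⁴ = 0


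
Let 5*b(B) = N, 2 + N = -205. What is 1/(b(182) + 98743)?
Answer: 5/493508 ≈ 1.0132e-5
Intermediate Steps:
N = -207 (N = -2 - 205 = -207)
b(B) = -207/5 (b(B) = (1/5)*(-207) = -207/5)
1/(b(182) + 98743) = 1/(-207/5 + 98743) = 1/(493508/5) = 5/493508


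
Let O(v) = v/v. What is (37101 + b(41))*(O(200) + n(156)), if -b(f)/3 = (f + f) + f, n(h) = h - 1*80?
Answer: 2828364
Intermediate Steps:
n(h) = -80 + h (n(h) = h - 80 = -80 + h)
O(v) = 1
b(f) = -9*f (b(f) = -3*((f + f) + f) = -3*(2*f + f) = -9*f)
(37101 + b(41))*(O(200) + n(156)) = (37101 - 9*41)*(1 + (-80 + 156)) = (37101 - 369)*(1 + 76) = 36732*77 = 2828364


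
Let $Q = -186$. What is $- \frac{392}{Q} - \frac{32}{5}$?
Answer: $- \frac{1996}{465} \approx -4.2925$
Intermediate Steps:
$- \frac{392}{Q} - \frac{32}{5} = - \frac{392}{-186} - \frac{32}{5} = \left(-392\right) \left(- \frac{1}{186}\right) - \frac{32}{5} = \frac{196}{93} - \frac{32}{5} = - \frac{1996}{465}$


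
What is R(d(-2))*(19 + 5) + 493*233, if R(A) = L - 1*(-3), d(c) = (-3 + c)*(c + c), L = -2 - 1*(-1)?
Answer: 114917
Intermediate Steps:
L = -1 (L = -2 + 1 = -1)
d(c) = 2*c*(-3 + c) (d(c) = (-3 + c)*(2*c) = 2*c*(-3 + c))
R(A) = 2 (R(A) = -1 - 1*(-3) = -1 + 3 = 2)
R(d(-2))*(19 + 5) + 493*233 = 2*(19 + 5) + 493*233 = 2*24 + 114869 = 48 + 114869 = 114917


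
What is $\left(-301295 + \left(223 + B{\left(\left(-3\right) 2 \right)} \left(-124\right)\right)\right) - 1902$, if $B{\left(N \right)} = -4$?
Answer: $-302478$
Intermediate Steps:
$\left(-301295 + \left(223 + B{\left(\left(-3\right) 2 \right)} \left(-124\right)\right)\right) - 1902 = \left(-301295 + \left(223 - -496\right)\right) - 1902 = \left(-301295 + \left(223 + 496\right)\right) - 1902 = \left(-301295 + 719\right) - 1902 = -300576 - 1902 = -302478$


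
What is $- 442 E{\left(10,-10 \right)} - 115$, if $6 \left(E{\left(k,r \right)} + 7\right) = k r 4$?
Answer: $\frac{97337}{3} \approx 32446.0$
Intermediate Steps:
$E{\left(k,r \right)} = -7 + \frac{2 k r}{3}$ ($E{\left(k,r \right)} = -7 + \frac{k r 4}{6} = -7 + \frac{4 k r}{6} = -7 + \frac{2 k r}{3}$)
$- 442 E{\left(10,-10 \right)} - 115 = - 442 \left(-7 + \frac{2}{3} \cdot 10 \left(-10\right)\right) - 115 = - 442 \left(-7 - \frac{200}{3}\right) - 115 = \left(-442\right) \left(- \frac{221}{3}\right) - 115 = \frac{97682}{3} - 115 = \frac{97337}{3}$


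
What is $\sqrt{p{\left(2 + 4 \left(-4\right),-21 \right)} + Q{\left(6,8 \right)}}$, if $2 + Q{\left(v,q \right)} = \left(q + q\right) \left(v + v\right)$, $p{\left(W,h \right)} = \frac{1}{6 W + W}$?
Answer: $\frac{\sqrt{37238}}{14} \approx 13.784$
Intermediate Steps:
$p{\left(W,h \right)} = \frac{1}{7 W}$
$Q{\left(v,q \right)} = -2 + 4 q v$ ($Q{\left(v,q \right)} = -2 + \left(q + q\right) \left(v + v\right) = -2 + 2 q 2 v = -2 + 4 q v$)
$\sqrt{p{\left(2 + 4 \left(-4\right),-21 \right)} + Q{\left(6,8 \right)}} = \sqrt{\frac{1}{7 \left(2 + 4 \left(-4\right)\right)} - \left(2 - 192\right)} = \sqrt{\frac{1}{7 \left(2 - 16\right)} + \left(-2 + 192\right)} = \sqrt{\frac{1}{7 \left(-14\right)} + 190} = \sqrt{\frac{1}{7} \left(- \frac{1}{14}\right) + 190} = \sqrt{- \frac{1}{98} + 190} = \sqrt{\frac{18619}{98}} = \frac{\sqrt{37238}}{14}$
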